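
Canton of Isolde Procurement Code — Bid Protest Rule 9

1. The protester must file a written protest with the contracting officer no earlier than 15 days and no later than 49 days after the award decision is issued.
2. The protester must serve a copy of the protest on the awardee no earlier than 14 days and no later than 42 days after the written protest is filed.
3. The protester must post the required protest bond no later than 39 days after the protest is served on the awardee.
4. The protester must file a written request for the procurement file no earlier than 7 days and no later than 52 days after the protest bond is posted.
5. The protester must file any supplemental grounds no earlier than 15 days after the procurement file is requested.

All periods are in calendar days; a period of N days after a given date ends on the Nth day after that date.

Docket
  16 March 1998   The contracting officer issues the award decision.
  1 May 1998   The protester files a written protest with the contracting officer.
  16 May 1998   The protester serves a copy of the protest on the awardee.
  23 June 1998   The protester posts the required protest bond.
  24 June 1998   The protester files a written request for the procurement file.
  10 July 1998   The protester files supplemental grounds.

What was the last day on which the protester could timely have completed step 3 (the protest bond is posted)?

24 June 1998

Step 3 runs from 16 May 1998, when the protest is served on the awardee. 39 days after 16 May 1998 is 24 June 1998.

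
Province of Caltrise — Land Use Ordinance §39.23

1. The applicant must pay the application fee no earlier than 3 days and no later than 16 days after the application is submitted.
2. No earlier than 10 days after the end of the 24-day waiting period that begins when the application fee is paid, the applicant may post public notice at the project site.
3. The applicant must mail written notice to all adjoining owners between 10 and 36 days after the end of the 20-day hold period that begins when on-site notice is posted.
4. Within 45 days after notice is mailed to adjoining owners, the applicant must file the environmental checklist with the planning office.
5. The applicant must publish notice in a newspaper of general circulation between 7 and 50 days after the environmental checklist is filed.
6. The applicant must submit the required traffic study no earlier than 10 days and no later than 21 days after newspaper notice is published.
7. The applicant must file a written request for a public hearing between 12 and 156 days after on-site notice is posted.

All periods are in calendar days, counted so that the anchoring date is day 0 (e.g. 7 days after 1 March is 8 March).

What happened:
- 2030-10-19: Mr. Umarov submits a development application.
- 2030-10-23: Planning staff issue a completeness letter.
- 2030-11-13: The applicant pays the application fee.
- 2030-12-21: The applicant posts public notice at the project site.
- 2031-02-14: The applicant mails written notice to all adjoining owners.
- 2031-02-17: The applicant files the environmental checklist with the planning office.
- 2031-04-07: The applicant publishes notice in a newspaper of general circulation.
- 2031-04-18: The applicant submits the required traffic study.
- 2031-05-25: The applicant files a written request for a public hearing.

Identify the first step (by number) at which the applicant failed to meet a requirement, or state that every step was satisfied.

Step 1: the window is 3–16 days after 2030-10-19 (when the application is submitted), so 2030-10-22 through 2030-11-04; done 2030-11-13 — 9 days after the window closed.

Step 1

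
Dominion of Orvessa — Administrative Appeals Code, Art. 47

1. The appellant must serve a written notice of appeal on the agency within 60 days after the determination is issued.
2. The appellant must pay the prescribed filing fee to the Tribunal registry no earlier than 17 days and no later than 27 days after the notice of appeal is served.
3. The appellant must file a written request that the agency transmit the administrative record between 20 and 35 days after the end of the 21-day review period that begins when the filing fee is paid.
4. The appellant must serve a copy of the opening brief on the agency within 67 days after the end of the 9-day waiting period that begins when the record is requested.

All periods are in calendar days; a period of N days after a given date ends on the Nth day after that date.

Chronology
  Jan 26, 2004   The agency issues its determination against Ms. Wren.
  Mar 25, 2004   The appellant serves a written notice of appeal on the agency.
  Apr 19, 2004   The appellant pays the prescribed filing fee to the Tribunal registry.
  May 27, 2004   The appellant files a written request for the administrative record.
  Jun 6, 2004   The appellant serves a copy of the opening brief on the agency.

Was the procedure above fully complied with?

No

Step 1 — counting 60 days from Jan 26, 2004 (when the determination is issued) gives a deadline of Mar 26, 2004; Mar 25, 2004 is within that limit.
Step 2 — 17 and 27 days from Mar 25, 2004 (when the notice of appeal is served) are Apr 11, 2004 and Apr 21, 2004 respectively; done Apr 19, 2004, which is between those dates.
Step 3 — 20 and 35 days from May 10, 2004 (end of the 21-day review period, which began when the filing fee is paid on Apr 19, 2004) are May 30, 2004 and Jun 14, 2004 respectively; done May 27, 2004 — 3 days before the window opened.
The procedure was therefore not followed at step 3.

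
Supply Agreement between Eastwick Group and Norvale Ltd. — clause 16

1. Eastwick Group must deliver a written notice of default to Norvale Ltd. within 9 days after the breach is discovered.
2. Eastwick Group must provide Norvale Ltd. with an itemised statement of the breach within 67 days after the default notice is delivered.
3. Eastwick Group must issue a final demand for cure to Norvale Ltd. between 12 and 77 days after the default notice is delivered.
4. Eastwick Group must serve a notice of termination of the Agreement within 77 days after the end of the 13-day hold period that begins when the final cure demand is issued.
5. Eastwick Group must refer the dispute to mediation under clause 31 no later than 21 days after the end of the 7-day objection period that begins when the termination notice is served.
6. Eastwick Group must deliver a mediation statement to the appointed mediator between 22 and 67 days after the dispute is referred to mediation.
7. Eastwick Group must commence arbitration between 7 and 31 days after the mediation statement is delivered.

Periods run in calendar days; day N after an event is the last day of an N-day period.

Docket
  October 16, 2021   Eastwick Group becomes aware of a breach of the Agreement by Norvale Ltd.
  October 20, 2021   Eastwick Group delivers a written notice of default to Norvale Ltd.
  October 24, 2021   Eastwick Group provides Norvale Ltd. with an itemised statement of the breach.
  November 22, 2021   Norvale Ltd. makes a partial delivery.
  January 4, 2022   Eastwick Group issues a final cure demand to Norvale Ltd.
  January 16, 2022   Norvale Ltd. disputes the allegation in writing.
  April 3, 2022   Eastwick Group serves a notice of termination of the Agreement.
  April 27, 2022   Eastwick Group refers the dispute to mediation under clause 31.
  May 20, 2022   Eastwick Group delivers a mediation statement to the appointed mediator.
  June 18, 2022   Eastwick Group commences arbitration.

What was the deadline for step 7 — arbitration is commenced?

Step 7 runs from May 20, 2022, when the mediation statement is delivered. The window is 7–31 days after May 20, 2022; it closes on June 20, 2022.

June 20, 2022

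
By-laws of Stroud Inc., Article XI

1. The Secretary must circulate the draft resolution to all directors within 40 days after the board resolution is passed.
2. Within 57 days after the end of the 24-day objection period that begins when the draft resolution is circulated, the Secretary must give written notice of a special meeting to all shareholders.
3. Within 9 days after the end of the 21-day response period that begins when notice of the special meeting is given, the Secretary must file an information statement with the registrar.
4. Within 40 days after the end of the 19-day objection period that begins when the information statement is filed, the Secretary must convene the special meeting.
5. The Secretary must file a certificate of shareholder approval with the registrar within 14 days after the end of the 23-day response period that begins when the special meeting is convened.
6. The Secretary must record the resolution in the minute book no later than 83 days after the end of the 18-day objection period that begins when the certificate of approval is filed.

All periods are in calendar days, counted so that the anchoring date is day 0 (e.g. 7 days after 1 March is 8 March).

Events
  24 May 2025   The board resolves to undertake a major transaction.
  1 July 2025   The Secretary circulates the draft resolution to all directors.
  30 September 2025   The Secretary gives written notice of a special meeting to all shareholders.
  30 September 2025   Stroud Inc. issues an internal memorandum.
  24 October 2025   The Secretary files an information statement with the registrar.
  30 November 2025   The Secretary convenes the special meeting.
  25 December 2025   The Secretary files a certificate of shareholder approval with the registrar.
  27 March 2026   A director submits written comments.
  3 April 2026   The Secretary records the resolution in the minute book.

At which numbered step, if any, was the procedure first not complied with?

Step 1: 40 days after 24 May 2025 (when the board resolution is passed) is 3 July 2025; 1 July 2025 is within that limit.
Step 2: 57 days after 25 July 2025 (end of the 24-day objection period, which began when the draft resolution is circulated on 1 July 2025) is 20 September 2025; done 30 September 2025 — 10 days late.

Step 2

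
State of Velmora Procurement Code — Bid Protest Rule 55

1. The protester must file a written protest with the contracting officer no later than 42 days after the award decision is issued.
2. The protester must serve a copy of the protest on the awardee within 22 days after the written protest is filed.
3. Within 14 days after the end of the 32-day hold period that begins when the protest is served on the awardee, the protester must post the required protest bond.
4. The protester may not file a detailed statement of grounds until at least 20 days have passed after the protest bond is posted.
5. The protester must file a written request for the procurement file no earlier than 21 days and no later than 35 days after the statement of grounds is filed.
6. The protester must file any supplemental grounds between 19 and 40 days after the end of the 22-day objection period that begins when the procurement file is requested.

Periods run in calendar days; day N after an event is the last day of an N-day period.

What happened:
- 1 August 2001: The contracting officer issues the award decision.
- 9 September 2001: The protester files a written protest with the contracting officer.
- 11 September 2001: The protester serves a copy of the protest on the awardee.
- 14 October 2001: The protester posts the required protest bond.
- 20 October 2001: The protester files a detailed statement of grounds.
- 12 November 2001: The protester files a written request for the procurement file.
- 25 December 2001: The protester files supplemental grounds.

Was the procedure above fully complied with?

Step 1 — counting 42 days from 1 August 2001 (when the award decision is issued) gives a deadline of 12 September 2001; done 9 September 2001 — timely.
Step 2 — counting 22 days from 9 September 2001 (when the written protest is filed) gives a deadline of 1 October 2001; completed 11 September 2001, before the deadline.
Step 3 — counting 14 days from 13 October 2001 (end of the 32-day hold period, which began when the protest is served on the awardee on 11 September 2001) gives a deadline of 27 October 2001; 14 October 2001 is within that limit.
Step 4 — must wait 20 days from 14 October 2001 (when the protest bond is posted), so not before 3 November 2001; 20 October 2001 is 14 days before the earliest permitted date.

No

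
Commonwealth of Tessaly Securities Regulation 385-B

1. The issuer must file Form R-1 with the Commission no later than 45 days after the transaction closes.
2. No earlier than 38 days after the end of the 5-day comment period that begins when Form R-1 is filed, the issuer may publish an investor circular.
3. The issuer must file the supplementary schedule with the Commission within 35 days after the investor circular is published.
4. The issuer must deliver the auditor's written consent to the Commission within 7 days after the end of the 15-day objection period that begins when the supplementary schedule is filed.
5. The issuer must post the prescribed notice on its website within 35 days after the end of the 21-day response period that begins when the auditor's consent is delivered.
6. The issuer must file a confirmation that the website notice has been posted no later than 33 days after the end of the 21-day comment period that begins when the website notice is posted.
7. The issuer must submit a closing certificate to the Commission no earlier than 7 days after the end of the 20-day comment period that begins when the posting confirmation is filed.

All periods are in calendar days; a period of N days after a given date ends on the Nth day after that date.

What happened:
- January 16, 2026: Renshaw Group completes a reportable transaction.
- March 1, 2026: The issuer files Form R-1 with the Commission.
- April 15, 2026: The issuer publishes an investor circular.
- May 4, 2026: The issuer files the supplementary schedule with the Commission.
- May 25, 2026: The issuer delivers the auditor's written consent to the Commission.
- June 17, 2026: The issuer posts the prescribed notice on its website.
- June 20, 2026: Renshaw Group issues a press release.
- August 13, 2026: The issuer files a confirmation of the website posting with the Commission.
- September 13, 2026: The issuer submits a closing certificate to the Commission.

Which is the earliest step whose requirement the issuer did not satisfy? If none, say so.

Step 1 — counting 45 days from January 16, 2026 (when the transaction closes) gives a deadline of March 2, 2026; March 1, 2026 is within that limit.
Step 2 — must wait 38 days from March 6, 2026 (end of the 5-day comment period, which began when Form R-1 is filed on March 1, 2026), so not before April 13, 2026; done April 15, 2026 — permitted.
Step 3 — counting 35 days from April 15, 2026 (when the investor circular is published) gives a deadline of May 20, 2026; completed May 4, 2026, before the deadline.
Step 4 — counting 7 days from May 19, 2026 (end of the 15-day objection period, which began when the supplementary schedule is filed on May 4, 2026) gives a deadline of May 26, 2026; done May 25, 2026 — timely.
Step 5 — counting 35 days from June 15, 2026 (end of the 21-day response period, which began when the auditor's consent is delivered on May 25, 2026) gives a deadline of July 20, 2026; done June 17, 2026 — timely.
Step 6 — counting 33 days from July 8, 2026 (end of the 21-day comment period, which began when the website notice is posted on June 17, 2026) gives a deadline of August 10, 2026; done August 13, 2026 — 3 days late.
That is the first point of non-compliance.

Step 6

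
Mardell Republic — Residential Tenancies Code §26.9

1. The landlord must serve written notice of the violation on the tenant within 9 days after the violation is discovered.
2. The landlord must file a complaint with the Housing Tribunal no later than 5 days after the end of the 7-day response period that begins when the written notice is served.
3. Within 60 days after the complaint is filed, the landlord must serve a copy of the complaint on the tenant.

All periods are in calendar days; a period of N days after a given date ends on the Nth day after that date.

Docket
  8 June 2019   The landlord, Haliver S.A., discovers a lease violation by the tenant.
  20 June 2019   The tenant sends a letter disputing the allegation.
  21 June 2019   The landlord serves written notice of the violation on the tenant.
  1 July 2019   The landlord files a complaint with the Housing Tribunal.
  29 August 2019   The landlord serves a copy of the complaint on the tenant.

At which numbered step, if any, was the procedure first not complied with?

Step 1: 9 days after 8 June 2019 (when the violation is discovered) is 17 June 2019; done 21 June 2019 — 4 days late.
Later steps need not be reached.

Step 1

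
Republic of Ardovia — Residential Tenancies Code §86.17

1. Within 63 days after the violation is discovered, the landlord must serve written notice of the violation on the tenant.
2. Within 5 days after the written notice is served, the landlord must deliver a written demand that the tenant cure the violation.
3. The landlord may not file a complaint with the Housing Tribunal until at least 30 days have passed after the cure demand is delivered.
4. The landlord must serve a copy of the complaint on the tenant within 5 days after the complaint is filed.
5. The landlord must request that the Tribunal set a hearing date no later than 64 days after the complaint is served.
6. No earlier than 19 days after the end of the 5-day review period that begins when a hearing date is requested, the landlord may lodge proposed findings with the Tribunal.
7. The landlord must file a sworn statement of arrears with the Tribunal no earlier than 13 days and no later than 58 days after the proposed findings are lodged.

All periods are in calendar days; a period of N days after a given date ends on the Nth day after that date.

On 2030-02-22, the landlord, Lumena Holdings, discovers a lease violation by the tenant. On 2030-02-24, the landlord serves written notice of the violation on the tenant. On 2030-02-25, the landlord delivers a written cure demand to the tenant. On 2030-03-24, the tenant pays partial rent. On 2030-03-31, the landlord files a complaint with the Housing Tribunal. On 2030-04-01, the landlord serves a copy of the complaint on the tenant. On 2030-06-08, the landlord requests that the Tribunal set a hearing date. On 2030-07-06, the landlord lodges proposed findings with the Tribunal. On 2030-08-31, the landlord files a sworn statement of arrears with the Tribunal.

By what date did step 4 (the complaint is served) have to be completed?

2030-04-05

Step 4 runs from 2030-03-31, when the complaint is filed. 5 days after 2030-03-31 is 2030-04-05.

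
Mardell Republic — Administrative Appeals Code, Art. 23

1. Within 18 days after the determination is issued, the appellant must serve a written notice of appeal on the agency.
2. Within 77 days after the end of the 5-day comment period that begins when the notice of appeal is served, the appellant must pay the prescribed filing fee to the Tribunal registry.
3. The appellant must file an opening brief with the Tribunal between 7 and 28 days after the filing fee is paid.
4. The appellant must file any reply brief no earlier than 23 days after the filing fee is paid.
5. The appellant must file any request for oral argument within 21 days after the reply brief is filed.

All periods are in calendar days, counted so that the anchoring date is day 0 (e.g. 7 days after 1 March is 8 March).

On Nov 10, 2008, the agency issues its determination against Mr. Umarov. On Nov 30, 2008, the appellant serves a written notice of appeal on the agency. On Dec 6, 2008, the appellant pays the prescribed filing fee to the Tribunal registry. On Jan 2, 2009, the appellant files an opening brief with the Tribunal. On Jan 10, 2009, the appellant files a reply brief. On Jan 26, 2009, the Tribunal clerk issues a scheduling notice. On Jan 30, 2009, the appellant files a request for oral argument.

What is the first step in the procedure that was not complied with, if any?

Step 1: 18 days after Nov 10, 2008 (when the determination is issued) is Nov 28, 2008; done Nov 30, 2008 — 2 days late.

Step 1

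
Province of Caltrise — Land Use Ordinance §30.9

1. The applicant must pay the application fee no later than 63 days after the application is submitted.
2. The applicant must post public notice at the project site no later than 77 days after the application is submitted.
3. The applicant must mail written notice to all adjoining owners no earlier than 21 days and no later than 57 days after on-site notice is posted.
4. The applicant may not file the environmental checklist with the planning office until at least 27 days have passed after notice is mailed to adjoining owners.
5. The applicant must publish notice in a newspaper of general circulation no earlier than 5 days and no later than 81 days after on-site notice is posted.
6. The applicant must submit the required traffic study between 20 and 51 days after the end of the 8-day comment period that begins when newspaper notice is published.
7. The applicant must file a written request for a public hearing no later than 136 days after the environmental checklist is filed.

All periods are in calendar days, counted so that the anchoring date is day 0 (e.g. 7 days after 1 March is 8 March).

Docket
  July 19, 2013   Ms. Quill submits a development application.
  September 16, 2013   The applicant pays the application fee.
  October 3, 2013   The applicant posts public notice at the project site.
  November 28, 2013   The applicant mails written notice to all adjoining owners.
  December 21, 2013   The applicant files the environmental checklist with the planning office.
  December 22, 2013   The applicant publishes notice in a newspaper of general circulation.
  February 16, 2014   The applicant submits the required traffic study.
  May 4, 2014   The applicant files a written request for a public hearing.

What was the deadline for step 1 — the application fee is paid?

Step 1 runs from July 19, 2013, when the application is submitted. 63 days after July 19, 2013 is September 20, 2013.

September 20, 2013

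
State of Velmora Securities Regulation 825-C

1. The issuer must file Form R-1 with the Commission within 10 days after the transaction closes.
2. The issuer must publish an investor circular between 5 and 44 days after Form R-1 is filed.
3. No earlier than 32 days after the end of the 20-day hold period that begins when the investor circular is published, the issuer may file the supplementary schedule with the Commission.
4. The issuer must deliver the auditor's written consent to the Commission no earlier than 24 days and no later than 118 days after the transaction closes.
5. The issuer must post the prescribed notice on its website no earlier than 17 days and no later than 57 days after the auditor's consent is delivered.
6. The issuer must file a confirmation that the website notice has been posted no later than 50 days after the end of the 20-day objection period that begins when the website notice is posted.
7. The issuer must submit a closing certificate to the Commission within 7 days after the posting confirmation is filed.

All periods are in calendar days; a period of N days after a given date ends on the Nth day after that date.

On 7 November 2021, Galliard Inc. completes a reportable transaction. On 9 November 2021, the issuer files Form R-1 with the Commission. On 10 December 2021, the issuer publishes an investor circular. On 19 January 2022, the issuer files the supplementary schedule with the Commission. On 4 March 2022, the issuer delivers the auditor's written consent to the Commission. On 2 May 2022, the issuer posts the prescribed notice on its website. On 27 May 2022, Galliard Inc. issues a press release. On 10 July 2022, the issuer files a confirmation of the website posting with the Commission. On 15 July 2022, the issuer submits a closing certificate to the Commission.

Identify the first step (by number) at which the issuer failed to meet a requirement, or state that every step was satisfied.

Step 1: 10 days after 7 November 2021 (when the transaction closes) is 17 November 2021; completed 9 November 2021, before the deadline.
Step 2: the window is 5–44 days after 9 November 2021 (when Form R-1 is filed), so 14 November 2021 through 23 December 2021; done 10 December 2021 — within the window.
Step 3: the earliest permitted date is 32 days after 30 December 2021 (end of the 20-day hold period, which began when the investor circular is published on 10 December 2021), i.e. 31 January 2022; done 19 January 2022 — 12 days too early.

Step 3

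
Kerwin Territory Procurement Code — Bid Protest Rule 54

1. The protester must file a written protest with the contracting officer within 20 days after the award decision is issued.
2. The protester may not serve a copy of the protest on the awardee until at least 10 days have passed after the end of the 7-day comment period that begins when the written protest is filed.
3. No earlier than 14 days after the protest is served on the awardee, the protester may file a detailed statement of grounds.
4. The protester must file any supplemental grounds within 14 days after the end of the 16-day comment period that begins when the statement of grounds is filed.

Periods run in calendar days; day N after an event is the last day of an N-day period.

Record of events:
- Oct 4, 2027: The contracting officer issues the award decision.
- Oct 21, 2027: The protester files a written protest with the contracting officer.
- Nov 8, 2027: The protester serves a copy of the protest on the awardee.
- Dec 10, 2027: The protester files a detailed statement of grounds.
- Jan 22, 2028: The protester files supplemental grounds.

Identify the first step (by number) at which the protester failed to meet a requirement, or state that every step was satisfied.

Step 1 — counting 20 days from Oct 4, 2027 (when the award decision is issued) gives a deadline of Oct 24, 2027; completed Oct 21, 2027, before the deadline.
Step 2 — must wait 10 days from Oct 28, 2027 (end of the 7-day comment period, which began when the written protest is filed on Oct 21, 2027), so not before Nov 7, 2027; done Nov 8, 2027, after the minimum wait.
Step 3 — must wait 14 days from Nov 8, 2027 (when the protest is served on the awardee), so not before Nov 22, 2027; done Dec 10, 2027 — permitted.
Step 4 — counting 14 days from Dec 26, 2027 (end of the 16-day comment period, which began when the statement of grounds is filed on Dec 10, 2027) gives a deadline of Jan 9, 2028; not done until Jan 22, 2028, 13 days after the deadline.
No need to go further; step 4 was not satisfied.

Step 4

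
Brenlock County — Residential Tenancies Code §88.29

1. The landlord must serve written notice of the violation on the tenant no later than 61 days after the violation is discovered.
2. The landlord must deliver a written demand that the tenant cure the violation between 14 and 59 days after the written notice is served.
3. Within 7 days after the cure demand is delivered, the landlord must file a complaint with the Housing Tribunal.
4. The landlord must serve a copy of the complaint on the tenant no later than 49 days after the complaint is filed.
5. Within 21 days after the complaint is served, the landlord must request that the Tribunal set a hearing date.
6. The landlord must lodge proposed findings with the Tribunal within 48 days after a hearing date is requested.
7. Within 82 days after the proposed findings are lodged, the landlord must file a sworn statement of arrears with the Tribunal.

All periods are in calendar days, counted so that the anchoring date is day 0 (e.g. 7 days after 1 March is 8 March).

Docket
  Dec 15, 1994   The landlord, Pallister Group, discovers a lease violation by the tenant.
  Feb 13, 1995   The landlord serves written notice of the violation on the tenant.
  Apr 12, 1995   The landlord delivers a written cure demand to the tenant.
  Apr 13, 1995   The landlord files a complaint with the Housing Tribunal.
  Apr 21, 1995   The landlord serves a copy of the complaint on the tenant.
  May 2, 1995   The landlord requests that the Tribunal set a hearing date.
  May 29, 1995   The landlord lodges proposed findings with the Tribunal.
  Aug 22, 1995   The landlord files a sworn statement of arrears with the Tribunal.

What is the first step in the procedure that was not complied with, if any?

Step 7

Step 1 — counting 61 days from Dec 15, 1994 (when the violation is discovered) gives a deadline of Feb 14, 1995; completed Feb 13, 1995, before the deadline.
Step 2 — 14 and 59 days from Feb 13, 1995 (when the written notice is served) are Feb 27, 1995 and Apr 13, 1995 respectively; Apr 12, 1995 falls inside that range.
Step 3 — counting 7 days from Apr 12, 1995 (when the cure demand is delivered) gives a deadline of Apr 19, 1995; done Apr 13, 1995 — timely.
Step 4 — counting 49 days from Apr 13, 1995 (when the complaint is filed) gives a deadline of Jun 1, 1995; Apr 21, 1995 is within that limit.
Step 5 — counting 21 days from Apr 21, 1995 (when the complaint is served) gives a deadline of May 12, 1995; completed May 2, 1995, before the deadline.
Step 6 — counting 48 days from May 2, 1995 (when a hearing date is requested) gives a deadline of Jun 19, 1995; done May 29, 1995 — timely.
Step 7 — counting 82 days from May 29, 1995 (when the proposed findings are lodged) gives a deadline of Aug 19, 1995; not done until Aug 22, 1995, 3 days after the deadline.
No need to go further; step 7 was not satisfied.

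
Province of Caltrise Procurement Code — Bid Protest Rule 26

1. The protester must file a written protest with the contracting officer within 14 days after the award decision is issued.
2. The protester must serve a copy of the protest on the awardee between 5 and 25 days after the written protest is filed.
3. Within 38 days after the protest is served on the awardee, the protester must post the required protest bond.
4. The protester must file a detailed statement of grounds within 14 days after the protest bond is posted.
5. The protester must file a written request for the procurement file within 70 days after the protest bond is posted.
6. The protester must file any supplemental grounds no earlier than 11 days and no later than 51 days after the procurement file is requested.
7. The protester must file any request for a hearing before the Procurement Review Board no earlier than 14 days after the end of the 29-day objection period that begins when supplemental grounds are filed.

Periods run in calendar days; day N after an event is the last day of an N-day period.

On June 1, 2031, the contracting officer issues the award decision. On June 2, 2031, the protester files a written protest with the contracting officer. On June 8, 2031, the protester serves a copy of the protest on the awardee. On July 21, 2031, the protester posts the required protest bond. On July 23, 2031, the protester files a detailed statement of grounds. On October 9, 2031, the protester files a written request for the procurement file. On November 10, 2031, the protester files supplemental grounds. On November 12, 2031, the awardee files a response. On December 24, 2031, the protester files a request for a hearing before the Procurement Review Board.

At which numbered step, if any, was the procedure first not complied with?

Step 1: 14 days after June 1, 2031 (when the award decision is issued) is June 15, 2031; June 2, 2031 is within that limit.
Step 2: the window is 5–25 days after June 2, 2031 (when the written protest is filed), so June 7, 2031 through June 27, 2031; done June 8, 2031 — within the window.
Step 3: 38 days after June 8, 2031 (when the protest is served on the awardee) is July 16, 2031; July 21, 2031 misses that deadline by 5 days.

Step 3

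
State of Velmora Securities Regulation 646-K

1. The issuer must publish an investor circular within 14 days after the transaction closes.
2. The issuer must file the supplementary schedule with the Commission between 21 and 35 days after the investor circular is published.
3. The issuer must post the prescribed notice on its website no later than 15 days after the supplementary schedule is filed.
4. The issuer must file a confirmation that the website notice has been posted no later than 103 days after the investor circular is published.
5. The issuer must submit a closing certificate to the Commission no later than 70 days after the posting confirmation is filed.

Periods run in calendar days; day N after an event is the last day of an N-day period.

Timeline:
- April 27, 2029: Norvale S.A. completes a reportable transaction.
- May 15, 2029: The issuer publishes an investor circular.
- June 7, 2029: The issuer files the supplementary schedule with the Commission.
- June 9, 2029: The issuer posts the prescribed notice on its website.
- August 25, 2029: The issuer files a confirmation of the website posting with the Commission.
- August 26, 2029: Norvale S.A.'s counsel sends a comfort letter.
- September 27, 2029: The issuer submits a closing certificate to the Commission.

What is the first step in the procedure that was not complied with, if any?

Step 1

Step 1 — counting 14 days from April 27, 2029 (when the transaction closes) gives a deadline of May 11, 2029; not done until May 15, 2029, 4 days after the deadline.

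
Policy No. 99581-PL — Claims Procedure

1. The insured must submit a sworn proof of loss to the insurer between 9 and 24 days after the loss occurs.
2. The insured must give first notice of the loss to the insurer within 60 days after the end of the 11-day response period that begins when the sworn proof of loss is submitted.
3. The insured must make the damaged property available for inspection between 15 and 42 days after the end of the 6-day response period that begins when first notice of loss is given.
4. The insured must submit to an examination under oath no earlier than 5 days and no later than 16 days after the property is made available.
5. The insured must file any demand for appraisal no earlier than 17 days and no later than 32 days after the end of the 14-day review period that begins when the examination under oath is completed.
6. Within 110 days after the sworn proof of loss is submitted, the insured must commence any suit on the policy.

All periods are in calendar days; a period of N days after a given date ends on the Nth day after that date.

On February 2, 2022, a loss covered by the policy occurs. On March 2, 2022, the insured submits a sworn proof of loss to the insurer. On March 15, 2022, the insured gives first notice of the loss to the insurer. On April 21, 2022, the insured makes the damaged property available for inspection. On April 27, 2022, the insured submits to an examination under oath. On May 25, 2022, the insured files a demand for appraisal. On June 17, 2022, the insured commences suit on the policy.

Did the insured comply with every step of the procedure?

No

Step 1: the window is 9–24 days after February 2, 2022 (when the loss occurs), so February 11, 2022 through February 26, 2022; March 2, 2022 is 4 days past the end of the window.
The procedure was therefore not followed at step 1.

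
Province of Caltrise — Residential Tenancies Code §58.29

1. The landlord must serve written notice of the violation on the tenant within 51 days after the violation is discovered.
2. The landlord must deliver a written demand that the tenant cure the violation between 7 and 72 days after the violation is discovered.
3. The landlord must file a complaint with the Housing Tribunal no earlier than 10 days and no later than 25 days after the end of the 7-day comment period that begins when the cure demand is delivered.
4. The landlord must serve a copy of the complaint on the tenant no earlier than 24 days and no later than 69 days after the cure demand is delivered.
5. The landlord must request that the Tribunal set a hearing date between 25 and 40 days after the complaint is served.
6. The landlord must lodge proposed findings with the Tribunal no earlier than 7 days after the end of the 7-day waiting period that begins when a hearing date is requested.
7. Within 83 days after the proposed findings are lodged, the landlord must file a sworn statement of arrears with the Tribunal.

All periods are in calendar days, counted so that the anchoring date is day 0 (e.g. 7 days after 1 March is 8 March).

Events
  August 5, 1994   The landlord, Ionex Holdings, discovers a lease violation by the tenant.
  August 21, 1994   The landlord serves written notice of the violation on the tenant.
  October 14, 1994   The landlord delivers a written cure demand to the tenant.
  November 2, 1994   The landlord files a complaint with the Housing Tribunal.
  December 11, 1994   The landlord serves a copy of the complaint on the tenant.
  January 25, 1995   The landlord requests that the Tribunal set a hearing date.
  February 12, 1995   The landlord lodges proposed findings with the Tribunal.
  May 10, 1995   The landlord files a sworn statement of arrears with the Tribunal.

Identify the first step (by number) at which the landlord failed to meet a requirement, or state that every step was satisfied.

Step 1 — counting 51 days from August 5, 1994 (when the violation is discovered) gives a deadline of September 25, 1994; August 21, 1994 is within that limit.
Step 2 — 7 and 72 days from August 5, 1994 (when the violation is discovered) are August 12, 1994 and October 16, 1994 respectively; done October 14, 1994, which is between those dates.
Step 3 — 10 and 25 days from October 21, 1994 (end of the 7-day comment period, which began when the cure demand is delivered on October 14, 1994) are October 31, 1994 and November 15, 1994 respectively; done November 2, 1994 — within the window.
Step 4 — 24 and 69 days from October 14, 1994 (when the cure demand is delivered) are November 7, 1994 and December 22, 1994 respectively; done December 11, 1994, which is between those dates.
Step 5 — 25 and 40 days from December 11, 1994 (when the complaint is served) are January 5, 1995 and January 20, 1995 respectively; January 25, 1995 is 5 days past the end of the window.

Step 5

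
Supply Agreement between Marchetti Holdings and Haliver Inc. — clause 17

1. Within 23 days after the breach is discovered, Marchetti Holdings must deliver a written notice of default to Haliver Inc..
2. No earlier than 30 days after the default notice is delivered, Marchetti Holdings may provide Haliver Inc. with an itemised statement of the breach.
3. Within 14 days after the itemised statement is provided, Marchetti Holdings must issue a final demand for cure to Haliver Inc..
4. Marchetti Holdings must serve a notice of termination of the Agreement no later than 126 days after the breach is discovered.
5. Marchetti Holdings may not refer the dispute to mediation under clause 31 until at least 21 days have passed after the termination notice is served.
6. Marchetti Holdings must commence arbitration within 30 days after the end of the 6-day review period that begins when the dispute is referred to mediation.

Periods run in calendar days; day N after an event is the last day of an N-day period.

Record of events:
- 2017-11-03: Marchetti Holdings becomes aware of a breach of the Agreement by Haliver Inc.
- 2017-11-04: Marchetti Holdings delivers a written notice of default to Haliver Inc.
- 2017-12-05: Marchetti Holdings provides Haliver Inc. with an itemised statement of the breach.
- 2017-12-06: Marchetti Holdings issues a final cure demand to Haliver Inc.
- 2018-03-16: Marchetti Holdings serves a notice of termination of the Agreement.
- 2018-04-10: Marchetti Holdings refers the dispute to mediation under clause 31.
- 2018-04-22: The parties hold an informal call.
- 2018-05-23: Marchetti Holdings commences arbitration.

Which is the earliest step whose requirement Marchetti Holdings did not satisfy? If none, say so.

(1) due by 2017-11-03 + 23 days = 2017-11-26; 2017-11-04 is within that limit.
(2) permitted from 2017-11-04 + 30 days = 2017-12-04 onward; done 2017-12-05, after the minimum wait.
(3) due by 2017-12-05 + 14 days = 2017-12-19; completed 2017-12-06, before the deadline.
(4) due by 2017-11-03 + 126 days = 2018-03-09; not done until 2018-03-16, 7 days after the deadline.

Step 4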